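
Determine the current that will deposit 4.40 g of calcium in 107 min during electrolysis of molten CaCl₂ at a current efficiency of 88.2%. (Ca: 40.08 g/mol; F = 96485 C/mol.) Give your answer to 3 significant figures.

3.74 A

n(Ca) = 4.40 / 40.08 = 0.1098 mol
Ca²⁺ + 2e⁻ → Ca, so n(e⁻) = 2 × 0.1098 = 0.2196 mol
Q = 0.2196 × 96485 / 0.882 = 24020 C
I = Q / t = 24020 / 6420 s = 3.74 A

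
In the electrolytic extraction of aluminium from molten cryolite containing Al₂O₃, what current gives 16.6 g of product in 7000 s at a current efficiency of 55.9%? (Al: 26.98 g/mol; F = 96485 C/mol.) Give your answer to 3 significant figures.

n(Al) = 16.6 / 26.98 = 0.6153 mol
Al³⁺ + 3e⁻ → Al, so n(e⁻) = 3 × 0.6153 = 1.846 mol
Q = 1.846 × 96485 / 0.559 = 3.186×10^5 C
I = Q / t = 3.186×10^5 / 7000 s = 45.5 A

45.5 A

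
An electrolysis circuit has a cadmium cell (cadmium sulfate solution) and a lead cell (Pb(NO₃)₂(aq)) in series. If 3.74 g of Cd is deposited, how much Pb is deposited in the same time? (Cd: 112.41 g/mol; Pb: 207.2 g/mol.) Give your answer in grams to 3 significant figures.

n(Cd) = 3.74 / 112.41 = 0.03327 mol
Cd²⁺ + 2e⁻ → Cd, so n(e⁻) = 2 × 0.03327 = 0.06654 mol
Same current for the same time ⇒ same n(e⁻) = 0.06654 mol in both cells.
Pb²⁺ + 2e⁻ → Pb, so n(Pb) = 0.06654 / 2 = 0.03327 mol
m(Pb) = 0.03327 × 207.2 = 6.89 g

6.89 g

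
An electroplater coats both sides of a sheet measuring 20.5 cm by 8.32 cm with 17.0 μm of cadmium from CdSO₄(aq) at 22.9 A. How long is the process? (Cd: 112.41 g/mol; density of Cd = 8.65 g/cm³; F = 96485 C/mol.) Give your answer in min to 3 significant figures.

Plated area = 2 × 20.5 × 8.32 = 341.1 cm²
Volume = 341.1 × 17.0×10⁻⁴ cm = 0.5799 cm³
m(Cd) = 0.5799 × 8.65 = 5.016 g
n(Cd) = 5.016 / 112.41 = 0.04462 mol; n(e⁻) = 2 × 0.04462 = 0.08924 mol
Q = 0.08924 × 96485 = 8610 C
t = 8610 / 22.9 = 376.0 s = 6.27 min

6.27 min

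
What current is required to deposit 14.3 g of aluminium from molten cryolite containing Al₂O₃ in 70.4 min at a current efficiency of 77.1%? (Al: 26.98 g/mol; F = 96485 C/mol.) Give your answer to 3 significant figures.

n(Al) = 14.3 / 26.98 = 0.5300 mol
Al³⁺ + 3e⁻ → Al, so n(e⁻) = 3 × 0.5300 = 1.590 mol
Q = 1.590 × 96485 / 0.771 = 1.990×10^5 C
I = Q / t = 1.990×10^5 / 4224 s = 47.1 A

47.1 A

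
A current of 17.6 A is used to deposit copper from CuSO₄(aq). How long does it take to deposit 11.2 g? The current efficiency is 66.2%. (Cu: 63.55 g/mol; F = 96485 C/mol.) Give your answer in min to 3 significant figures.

n(Cu) = 11.2 / 63.55 = 0.1762 mol
Cu²⁺ + 2e⁻ → Cu, so n(e⁻) = 2 × 0.1762 = 0.3524 mol
Q = 0.3524 × 96485 / 0.662 = 51360 C
t = Q / I = 51360 / 17.6 = 2918 s = 48.6 min

48.6 min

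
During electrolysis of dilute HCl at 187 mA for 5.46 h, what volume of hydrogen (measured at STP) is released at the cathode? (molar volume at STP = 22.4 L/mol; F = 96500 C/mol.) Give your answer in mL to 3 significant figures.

427 mL

Charge passed = 0.187 × 19656 = 3676 C
n(e⁻) = 3676 / 96500 = 0.03809 mol
2H⁺ + 2e⁻ → H₂, so n(H₂) = 0.03809 / 2 = 0.01905 mol
V = 0.01905 × 22.4 = 0.4267 L
= 427 mL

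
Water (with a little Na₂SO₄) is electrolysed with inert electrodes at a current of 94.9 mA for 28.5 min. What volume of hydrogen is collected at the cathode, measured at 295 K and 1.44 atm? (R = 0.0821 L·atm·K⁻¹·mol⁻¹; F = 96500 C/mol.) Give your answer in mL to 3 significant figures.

14.1 mL

Q = It = 0.0949 × 1710 = 162.3 C
Moles of electrons = 162.3 / 96500 = 0.001682 mol
2H⁺ + 2e⁻ → H₂, so n(H₂) = 0.001682 / 2 = 8.410×10^-4 mol
V = nRT/P = 8.410×10^-4 × 0.0821 × 295 / 1.44 = 0.01414 L
= 14.1 mL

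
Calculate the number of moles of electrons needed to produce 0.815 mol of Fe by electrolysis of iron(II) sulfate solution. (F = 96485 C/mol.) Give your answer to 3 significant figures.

1.63 mol

Fe²⁺ + 2e⁻ → Fe, so n(e⁻) = 2 × 0.815 = 1.630 mol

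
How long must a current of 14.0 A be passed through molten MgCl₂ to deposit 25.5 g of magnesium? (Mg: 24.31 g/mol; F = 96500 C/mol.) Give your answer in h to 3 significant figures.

4.02 h

n(Mg) = 25.5 / 24.31 = 1.049 mol
Mg²⁺ + 2e⁻ → Mg, so n(e⁻) = 2 × 1.049 = 2.098 mol
Q = 2.098 × 96500 = 2.025×10^5 C
t = Q / I = 2.025×10^5 / 14.0 = 14460 s = 4.02 h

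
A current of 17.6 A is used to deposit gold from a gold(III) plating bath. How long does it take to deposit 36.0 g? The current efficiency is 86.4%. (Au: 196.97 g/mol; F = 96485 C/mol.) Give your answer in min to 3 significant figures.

58.0 min

n(Au) = 36.0 / 196.97 = 0.1828 mol
Au³⁺ + 3e⁻ → Au, so n(e⁻) = 3 × 0.1828 = 0.5484 mol
Q = 0.5484 × 96485 / 0.864 = 61240 C
t = Q / I = 61240 / 17.6 = 3480 s = 58.0 min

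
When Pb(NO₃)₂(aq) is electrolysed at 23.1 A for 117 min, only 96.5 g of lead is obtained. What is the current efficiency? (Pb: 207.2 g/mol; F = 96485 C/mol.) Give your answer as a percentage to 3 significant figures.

Q = 23.1 × 7020 = 1.622×10^5 C
n(e⁻) = 1.622×10^5 / 96485 = 1.681 mol
Pb²⁺ + 2e⁻ → Pb, so theoretical n(Pb) = 0.8405 mol → 174.2 g
Efficiency = 96.5 / 174.2 = 0.5540 = 55.4%

55.4%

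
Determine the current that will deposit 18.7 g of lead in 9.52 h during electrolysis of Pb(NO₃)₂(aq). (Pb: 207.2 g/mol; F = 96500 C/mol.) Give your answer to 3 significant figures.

n(Pb) = 18.7 / 207.2 = 0.09025 mol
Pb²⁺ + 2e⁻ → Pb, so n(e⁻) = 2 × 0.09025 = 0.1805 mol
Q = 0.1805 × 96500 = 17420 C
I = Q / t = 17420 / 34272 s = 0.508 A

0.508 A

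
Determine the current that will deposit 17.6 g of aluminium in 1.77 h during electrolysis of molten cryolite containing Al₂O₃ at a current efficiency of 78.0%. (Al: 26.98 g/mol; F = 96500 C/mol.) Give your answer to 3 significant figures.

38.0 A

n(Al) = 17.6 / 26.98 = 0.6523 mol
Al³⁺ + 3e⁻ → Al, so n(e⁻) = 3 × 0.6523 = 1.957 mol
Q = 1.957 × 96500 / 0.780 = 2.421×10^5 C
I = Q / t = 2.421×10^5 / 6372 s = 38.0 A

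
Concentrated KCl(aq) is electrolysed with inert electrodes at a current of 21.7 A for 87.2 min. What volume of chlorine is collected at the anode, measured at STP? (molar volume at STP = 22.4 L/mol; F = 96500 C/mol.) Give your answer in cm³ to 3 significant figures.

13200 cm³

Q = It = 21.7 × 5232 = 1.135×10^5 C
Moles of electrons = 1.135×10^5 / 96500 = 1.176 mol
2Cl⁻ → Cl₂ + 2e⁻, so n(Cl₂) = 1.176 / 2 = 0.5880 mol
V = 0.5880 × 22.4 = 13.17 L
= 13200 cm³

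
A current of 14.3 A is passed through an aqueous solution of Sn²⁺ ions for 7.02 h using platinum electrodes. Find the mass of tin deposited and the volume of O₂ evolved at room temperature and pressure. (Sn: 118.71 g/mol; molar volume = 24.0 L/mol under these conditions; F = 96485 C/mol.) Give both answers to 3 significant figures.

Q = 14.3 × 25272 = 3.614×10^5 C; n(e⁻) = 3.614×10^5 / 96485 = 3.746 mol
Cathode: Sn²⁺ + 2e⁻ → Sn → n(Sn) = 3.746/2 = 1.873 mol → 222 g
Anode: 2H₂O → O₂ + 4H⁺ + 4e⁻ → n(O₂) = 3.746/4 = 0.9365 mol → 22.5 L

222 g Sn; 22.5 L O₂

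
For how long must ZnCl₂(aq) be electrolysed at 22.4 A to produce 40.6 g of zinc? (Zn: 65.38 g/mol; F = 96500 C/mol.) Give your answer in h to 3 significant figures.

1.49 h

n(Zn) = 40.6 / 65.38 = 0.6210 mol
Zn²⁺ + 2e⁻ → Zn, so n(e⁻) = 2 × 0.6210 = 1.242 mol
Q = 1.242 × 96500 = 1.199×10^5 C
t = Q / I = 1.199×10^5 / 22.4 = 5353 s = 1.49 h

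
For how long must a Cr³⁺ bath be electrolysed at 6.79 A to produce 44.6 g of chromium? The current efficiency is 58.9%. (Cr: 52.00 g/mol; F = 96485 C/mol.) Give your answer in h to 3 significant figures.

17.2 h

n(Cr) = 44.6 / 52.00 = 0.8577 mol
Cr³⁺ + 3e⁻ → Cr, so n(e⁻) = 3 × 0.8577 = 2.573 mol
Q = 2.573 × 96485 / 0.589 = 4.215×10^5 C
t = Q / I = 4.215×10^5 / 6.79 = 62080 s = 17.2 h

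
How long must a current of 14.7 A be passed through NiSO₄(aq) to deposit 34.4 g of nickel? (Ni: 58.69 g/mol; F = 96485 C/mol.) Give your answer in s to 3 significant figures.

n(Ni) = 34.4 / 58.69 = 0.5861 mol
Ni²⁺ + 2e⁻ → Ni, so n(e⁻) = 2 × 0.5861 = 1.172 mol
Q = 1.172 × 96485 = 1.131×10^5 C
t = Q / I = 1.131×10^5 / 14.7 = 7694 s

7690 s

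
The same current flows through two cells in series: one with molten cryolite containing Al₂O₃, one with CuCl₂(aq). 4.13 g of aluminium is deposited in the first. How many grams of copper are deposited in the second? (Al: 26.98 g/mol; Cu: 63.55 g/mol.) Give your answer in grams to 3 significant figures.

n(Al) = 4.13 / 26.98 = 0.1531 mol
Al³⁺ + 3e⁻ → Al, so n(e⁻) = 3 × 0.1531 = 0.4593 mol
The cells are in series, so the same charge (and hence the same n(e⁻) = 0.4593 mol) passes through both.
Cu²⁺ + 2e⁻ → Cu, so n(Cu) = 0.4593 / 2 = 0.2297 mol
m(Cu) = 0.2297 × 63.55 = 14.6 g

14.6 g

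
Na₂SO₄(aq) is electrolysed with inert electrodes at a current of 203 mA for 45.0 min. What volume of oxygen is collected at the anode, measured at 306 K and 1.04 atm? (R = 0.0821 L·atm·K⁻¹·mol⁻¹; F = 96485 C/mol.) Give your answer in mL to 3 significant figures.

Q = It = 0.203 × 2700 = 548.1 C
n(e⁻) = Q/F = 548.1/96485 = 0.005681 mol
2H₂O → O₂ + 4H⁺ + 4e⁻, so n(O₂) = 0.005681 / 4 = 0.001420 mol
V = nRT/P = 0.001420 × 0.0821 × 306 / 1.04 = 0.03430 L
= 34.3 mL

34.3 mL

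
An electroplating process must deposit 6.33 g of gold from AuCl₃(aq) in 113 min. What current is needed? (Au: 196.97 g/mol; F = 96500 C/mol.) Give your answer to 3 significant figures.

1.37 A

n(Au) = 6.33 / 196.97 = 0.03214 mol
Au³⁺ + 3e⁻ → Au, so n(e⁻) = 3 × 0.03214 = 0.09642 mol
Q = 0.09642 × 96500 = 9305 C
I = Q / t = 9305 / 6780 s = 1.37 A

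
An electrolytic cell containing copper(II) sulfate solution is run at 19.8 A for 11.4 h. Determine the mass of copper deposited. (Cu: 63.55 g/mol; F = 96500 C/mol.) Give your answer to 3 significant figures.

Q = It = 19.8 × 41040 = 8.126×10^5 C
n(e⁻) = 8.126×10^5 / 96500 = 8.421 mol
Cu²⁺ + 2e⁻ → Cu, so n(Cu) = 8.421 / 2 = 4.211 mol
m = 4.211 × 63.55 = 268 g

268 g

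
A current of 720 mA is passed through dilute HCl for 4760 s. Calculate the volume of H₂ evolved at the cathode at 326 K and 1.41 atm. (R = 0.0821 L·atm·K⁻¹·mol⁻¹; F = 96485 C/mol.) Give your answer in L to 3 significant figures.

0.337 L

Charge passed = 0.720 × 4760 = 3427 C
n(e⁻) = Q/F = 3427/96485 = 0.03552 mol
2H⁺ + 2e⁻ → H₂, so n(H₂) = 0.03552 / 2 = 0.01776 mol
V = nRT/P = 0.01776 × 0.0821 × 326 / 1.41 = 0.3371 L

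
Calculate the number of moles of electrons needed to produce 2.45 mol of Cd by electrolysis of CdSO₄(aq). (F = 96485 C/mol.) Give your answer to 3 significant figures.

4.90 mol

Cd²⁺ + 2e⁻ → Cd, so n(e⁻) = 2 × 2.45 = 4.900 mol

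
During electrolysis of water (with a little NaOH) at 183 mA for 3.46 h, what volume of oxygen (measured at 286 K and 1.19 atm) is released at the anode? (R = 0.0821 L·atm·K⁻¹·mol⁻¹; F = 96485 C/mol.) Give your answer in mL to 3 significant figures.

117 mL

Q = It = 0.183 × 12456 = 2279 C
n(e⁻) = 2279 / 96485 = 0.02362 mol
2H₂O → O₂ + 4H⁺ + 4e⁻, so n(O₂) = 0.02362 / 4 = 0.005905 mol
V = nRT/P = 0.005905 × 0.0821 × 286 / 1.19 = 0.1165 L
= 117 mL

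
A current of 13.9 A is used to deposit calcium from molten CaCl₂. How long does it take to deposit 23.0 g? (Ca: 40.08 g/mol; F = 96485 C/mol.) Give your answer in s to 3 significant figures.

n(Ca) = 23.0 / 40.08 = 0.5739 mol
Ca²⁺ + 2e⁻ → Ca, so n(e⁻) = 2 × 0.5739 = 1.148 mol
Q = 1.148 × 96485 = 1.108×10^5 C
t = Q / I = 1.108×10^5 / 13.9 = 7971 s

7970 s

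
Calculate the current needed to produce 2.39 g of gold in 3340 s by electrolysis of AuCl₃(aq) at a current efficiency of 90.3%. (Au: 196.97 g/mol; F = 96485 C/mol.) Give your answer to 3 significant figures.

1.16 A

n(Au) = 2.39 / 196.97 = 0.01213 mol
Au³⁺ + 3e⁻ → Au, so n(e⁻) = 3 × 0.01213 = 0.03639 mol
Q = 0.03639 × 96485 / 0.903 = 3888 C
I = Q / t = 3888 / 3340 s = 1.16 A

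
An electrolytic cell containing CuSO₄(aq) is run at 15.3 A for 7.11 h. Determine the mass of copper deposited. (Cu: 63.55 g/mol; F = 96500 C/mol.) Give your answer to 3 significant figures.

129 g

Q = It = 15.3 × 25596 = 3.916×10^5 C
n(e⁻) = 3.916×10^5 / 96500 = 4.058 mol
Cu²⁺ + 2e⁻ → Cu, so n(Cu) = 4.058 / 2 = 2.029 mol
m = 2.029 × 63.55 = 129 g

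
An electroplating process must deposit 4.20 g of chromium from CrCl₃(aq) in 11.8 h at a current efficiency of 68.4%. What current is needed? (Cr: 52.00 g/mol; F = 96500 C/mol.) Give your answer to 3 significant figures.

0.805 A

n(Cr) = 4.20 / 52.00 = 0.08077 mol
Cr³⁺ + 3e⁻ → Cr, so n(e⁻) = 3 × 0.08077 = 0.2423 mol
Q = 0.2423 × 96500 / 0.684 = 34180 C
I = Q / t = 34180 / 42480 s = 0.805 A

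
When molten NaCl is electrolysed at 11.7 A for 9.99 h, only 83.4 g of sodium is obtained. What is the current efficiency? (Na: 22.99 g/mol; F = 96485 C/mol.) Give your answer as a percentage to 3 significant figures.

83.2%

Q = 11.7 × 35964 = 4.208×10^5 C
n(e⁻) = 4.208×10^5 / 96485 = 4.361 mol
Na⁺ + e⁻ → Na, so theoretical n(Na) = 4.361 mol → 100.3 g
Efficiency = 83.4 / 100.3 = 0.8315 = 83.2%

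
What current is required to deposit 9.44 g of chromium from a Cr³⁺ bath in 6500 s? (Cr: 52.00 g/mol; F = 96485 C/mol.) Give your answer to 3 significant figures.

8.08 A

n(Cr) = 9.44 / 52.00 = 0.1815 mol
Cr³⁺ + 3e⁻ → Cr, so n(e⁻) = 3 × 0.1815 = 0.5445 mol
Q = 0.5445 × 96485 = 52540 C
I = Q / t = 52540 / 6500 s = 8.08 A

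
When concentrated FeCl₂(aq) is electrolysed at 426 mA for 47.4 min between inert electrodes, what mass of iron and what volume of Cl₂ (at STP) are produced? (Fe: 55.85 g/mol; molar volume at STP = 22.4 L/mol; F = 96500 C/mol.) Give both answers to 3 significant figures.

0.351 g Fe; 0.141 L Cl₂

Q = 0.426 × 2844 = 1212 C; n(e⁻) = 1212 / 96500 = 0.01256 mol
Cathode: Fe²⁺ + 2e⁻ → Fe → n(Fe) = 0.01256/2 = 0.006280 mol → 0.351 g
Anode: 2Cl⁻ → Cl₂ + 2e⁻ → n(Cl₂) = 0.01256/2 = 0.006280 mol → 0.141 L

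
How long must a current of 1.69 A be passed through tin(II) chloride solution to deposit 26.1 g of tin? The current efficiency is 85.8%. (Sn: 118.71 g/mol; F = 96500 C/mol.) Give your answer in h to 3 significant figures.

8.13 h

n(Sn) = 26.1 / 118.71 = 0.2199 mol
Sn²⁺ + 2e⁻ → Sn, so n(e⁻) = 2 × 0.2199 = 0.4398 mol
Q = 0.4398 × 96500 / 0.858 = 49460 C
t = Q / I = 49460 / 1.69 = 29270 s = 8.13 h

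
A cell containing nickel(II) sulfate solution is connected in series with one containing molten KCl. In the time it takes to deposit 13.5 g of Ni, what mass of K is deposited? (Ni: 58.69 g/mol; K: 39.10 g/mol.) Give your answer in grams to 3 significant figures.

n(Ni) = 13.5 / 58.69 = 0.2300 mol
Ni²⁺ + 2e⁻ → Ni, so n(e⁻) = 2 × 0.2300 = 0.4600 mol
Since the cells are in series, n(e⁻) in the K cell is also 0.4600 mol.
K⁺ + e⁻ → K, so n(K) = 0.4600 mol
m(K) = 0.4600 × 39.10 = 18.0 g

18.0 g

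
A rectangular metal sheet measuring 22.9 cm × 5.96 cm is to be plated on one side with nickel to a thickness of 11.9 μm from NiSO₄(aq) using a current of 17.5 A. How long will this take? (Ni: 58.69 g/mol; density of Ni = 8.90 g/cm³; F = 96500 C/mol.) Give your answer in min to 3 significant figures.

4.53 min

Plated area = 22.9 × 5.96 = 136.5 cm²
Volume = 136.5 × 11.9×10⁻⁴ cm = 0.1624 cm³
m(Ni) = 0.1624 × 8.90 = 1.445 g
n(Ni) = 1.445 / 58.69 = 0.02462 mol; n(e⁻) = 2 × 0.02462 = 0.04924 mol
Q = 0.04924 × 96500 = 4752 C
t = 4752 / 17.5 = 271.5 s = 4.53 min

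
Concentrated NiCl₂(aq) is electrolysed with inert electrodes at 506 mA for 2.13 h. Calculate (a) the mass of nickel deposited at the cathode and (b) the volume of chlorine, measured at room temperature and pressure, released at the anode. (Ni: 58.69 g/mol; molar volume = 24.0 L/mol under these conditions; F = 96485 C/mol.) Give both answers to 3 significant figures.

1.18 g Ni; 0.483 L Cl₂

Q = 0.506 × 7668 = 3880 C; n(e⁻) = 3880 / 96485 = 0.04021 mol
Cathode: Ni²⁺ + 2e⁻ → Ni → n(Ni) = 0.04021/2 = 0.02011 mol → 1.18 g
Anode: 2Cl⁻ → Cl₂ + 2e⁻ → n(Cl₂) = 0.04021/2 = 0.02011 mol → 0.483 L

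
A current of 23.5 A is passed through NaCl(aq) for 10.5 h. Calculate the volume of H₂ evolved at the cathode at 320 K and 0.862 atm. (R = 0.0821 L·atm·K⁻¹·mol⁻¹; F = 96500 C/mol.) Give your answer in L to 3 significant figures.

Q = It = 23.5 × 37800 = 8.883×10^5 C
Moles of electrons = 8.883×10^5 / 96500 = 9.205 mol
2H⁺ + 2e⁻ → H₂, so n(H₂) = 9.205 / 2 = 4.603 mol
V = nRT/P = 4.603 × 0.0821 × 320 / 0.862 = 140.3 L

140 L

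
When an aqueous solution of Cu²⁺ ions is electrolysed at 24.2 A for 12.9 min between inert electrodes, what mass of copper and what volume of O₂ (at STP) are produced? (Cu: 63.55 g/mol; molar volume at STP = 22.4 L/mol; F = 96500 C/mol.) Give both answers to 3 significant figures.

6.17 g Cu; 1.09 L O₂

Q = 24.2 × 774 = 18730 C; n(e⁻) = 18730 / 96500 = 0.1941 mol
Cathode: Cu²⁺ + 2e⁻ → Cu → n(Cu) = 0.1941/2 = 0.09705 mol → 6.17 g
Anode: 2H₂O → O₂ + 4H⁺ + 4e⁻ → n(O₂) = 0.1941/4 = 0.04853 mol → 1.09 L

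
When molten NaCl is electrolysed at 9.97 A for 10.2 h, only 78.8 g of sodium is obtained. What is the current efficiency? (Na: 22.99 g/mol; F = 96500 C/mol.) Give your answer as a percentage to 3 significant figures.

Q = 9.97 × 36720 = 3.661×10^5 C
n(e⁻) = 3.661×10^5 / 96500 = 3.794 mol
Na⁺ + e⁻ → Na, so theoretical n(Na) = 3.794 mol → 87.22 g
Efficiency = 78.8 / 87.22 = 0.9035 = 90.3%

90.3%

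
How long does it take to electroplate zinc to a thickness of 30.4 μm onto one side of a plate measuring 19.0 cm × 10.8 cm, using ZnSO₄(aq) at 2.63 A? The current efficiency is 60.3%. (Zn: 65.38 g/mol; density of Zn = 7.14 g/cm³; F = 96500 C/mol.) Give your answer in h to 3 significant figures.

Plated area = 19.0 × 10.8 = 205.2 cm²
Volume = 205.2 × 30.4×10⁻⁴ cm = 0.6238 cm³
m(Zn) = 0.6238 × 7.14 = 4.454 g
n(Zn) = 4.454 / 65.38 = 0.06812 mol; n(e⁻) = 2 × 0.06812 = 0.1362 mol
Q = 0.1362 × 96500 / 0.603 = 21800 C
t = 21800 / 2.63 = 8289 s = 2.30 h

2.30 h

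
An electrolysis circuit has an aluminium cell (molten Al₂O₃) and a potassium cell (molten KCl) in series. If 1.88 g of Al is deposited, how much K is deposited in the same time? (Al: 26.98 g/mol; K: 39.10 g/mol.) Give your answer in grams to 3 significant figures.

n(Al) = 1.88 / 26.98 = 0.06968 mol
Al³⁺ + 3e⁻ → Al, so n(e⁻) = 3 × 0.06968 = 0.2090 mol
Since the cells are in series, n(e⁻) in the K cell is also 0.2090 mol.
K⁺ + e⁻ → K, so n(K) = 0.2090 mol
m(K) = 0.2090 × 39.10 = 8.17 g

8.17 g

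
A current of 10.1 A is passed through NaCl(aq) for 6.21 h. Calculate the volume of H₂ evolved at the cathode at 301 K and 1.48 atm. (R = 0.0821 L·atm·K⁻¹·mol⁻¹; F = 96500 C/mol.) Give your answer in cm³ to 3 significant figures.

19500 cm³

Charge passed = 10.1 × 22356 = 2.258×10^5 C
Moles of electrons = 2.258×10^5 / 96500 = 2.340 mol
2H⁺ + 2e⁻ → H₂, so n(H₂) = 2.340 / 2 = 1.170 mol
V = nRT/P = 1.170 × 0.0821 × 301 / 1.48 = 19.54 L
= 19500 cm³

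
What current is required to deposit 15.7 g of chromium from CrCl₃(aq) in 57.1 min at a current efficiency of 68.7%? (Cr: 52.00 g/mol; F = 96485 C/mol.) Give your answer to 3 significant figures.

37.1 A

n(Cr) = 15.7 / 52.00 = 0.3019 mol
Cr³⁺ + 3e⁻ → Cr, so n(e⁻) = 3 × 0.3019 = 0.9057 mol
Q = 0.9057 × 96485 / 0.687 = 1.272×10^5 C
I = Q / t = 1.272×10^5 / 3426 s = 37.1 A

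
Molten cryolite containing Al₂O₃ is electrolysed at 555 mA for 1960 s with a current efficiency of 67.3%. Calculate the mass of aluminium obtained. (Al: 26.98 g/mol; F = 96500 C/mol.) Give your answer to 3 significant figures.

Q = 0.555 × 1960 = 1088 C
n(e⁻) = 1088 / 96500 = 0.01127 mol
Al³⁺ + 3e⁻ → Al, so theoretical m(Al) = 0.003757 × 26.98 = 0.1014 g
Actual mass = 67.3% × 0.1014 = 0.0682 g

0.0682 g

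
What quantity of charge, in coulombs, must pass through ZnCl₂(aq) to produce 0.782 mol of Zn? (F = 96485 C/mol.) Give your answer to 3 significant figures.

1.51×10^5 C

Zn²⁺ + 2e⁻ → Zn, so n(e⁻) = 2 × 0.782 = 1.564 mol
Q = 1.564 × 96485 = 1.509×10^5 C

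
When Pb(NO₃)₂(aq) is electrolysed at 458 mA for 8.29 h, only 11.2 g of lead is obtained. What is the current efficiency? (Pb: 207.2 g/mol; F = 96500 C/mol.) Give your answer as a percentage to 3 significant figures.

76.3%

Q = 0.458 × 29844 = 13670 C
n(e⁻) = 13670 / 96500 = 0.1417 mol
Pb²⁺ + 2e⁻ → Pb, so theoretical n(Pb) = 0.07085 mol → 14.68 g
Efficiency = 11.2 / 14.68 = 0.7629 = 76.3%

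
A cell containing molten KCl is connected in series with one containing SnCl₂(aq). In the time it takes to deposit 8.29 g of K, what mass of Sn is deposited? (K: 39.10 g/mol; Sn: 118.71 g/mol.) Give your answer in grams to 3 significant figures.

12.6 g

n(K) = 8.29 / 39.10 = 0.2120 mol
K⁺ + e⁻ → K, so n(e⁻) = 0.2120 mol
In series, the same 0.2120 mol of electrons flows through the second cell.
Sn²⁺ + 2e⁻ → Sn, so n(Sn) = 0.2120 / 2 = 0.1060 mol
m(Sn) = 0.1060 × 118.71 = 12.6 g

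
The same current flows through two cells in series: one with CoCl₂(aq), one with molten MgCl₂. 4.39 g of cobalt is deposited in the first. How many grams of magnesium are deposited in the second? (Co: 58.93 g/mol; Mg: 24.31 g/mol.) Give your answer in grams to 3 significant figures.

n(Co) = 4.39 / 58.93 = 0.07450 mol
Co²⁺ + 2e⁻ → Co, so n(e⁻) = 2 × 0.07450 = 0.1490 mol
In series, the same 0.1490 mol of electrons flows through the second cell.
Mg²⁺ + 2e⁻ → Mg, so n(Mg) = 0.1490 / 2 = 0.07450 mol
m(Mg) = 0.07450 × 24.31 = 1.81 g

1.81 g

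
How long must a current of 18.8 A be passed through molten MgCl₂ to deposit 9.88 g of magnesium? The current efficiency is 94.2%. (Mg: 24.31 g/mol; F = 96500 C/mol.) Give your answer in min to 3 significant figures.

73.8 min

n(Mg) = 9.88 / 24.31 = 0.4064 mol
Mg²⁺ + 2e⁻ → Mg, so n(e⁻) = 2 × 0.4064 = 0.8128 mol
Q = 0.8128 × 96500 / 0.942 = 83260 C
t = Q / I = 83260 / 18.8 = 4429 s = 73.8 min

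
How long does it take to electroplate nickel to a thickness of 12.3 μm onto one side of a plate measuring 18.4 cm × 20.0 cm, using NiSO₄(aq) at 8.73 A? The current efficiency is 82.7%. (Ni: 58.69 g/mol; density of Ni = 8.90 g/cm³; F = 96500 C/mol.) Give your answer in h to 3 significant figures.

Plated area = 18.4 × 20.0 = 368.0 cm²
Volume = 368.0 × 12.3×10⁻⁴ cm = 0.4526 cm³
m(Ni) = 0.4526 × 8.90 = 4.028 g
n(Ni) = 4.028 / 58.69 = 0.06863 mol; n(e⁻) = 2 × 0.06863 = 0.1373 mol
Q = 0.1373 × 96500 / 0.827 = 16020 C
t = 16020 / 8.73 = 1835 s = 0.510 h

0.510 h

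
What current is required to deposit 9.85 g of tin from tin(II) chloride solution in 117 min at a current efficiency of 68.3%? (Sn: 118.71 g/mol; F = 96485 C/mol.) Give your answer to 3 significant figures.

3.34 A

n(Sn) = 9.85 / 118.71 = 0.08298 mol
Sn²⁺ + 2e⁻ → Sn, so n(e⁻) = 2 × 0.08298 = 0.1660 mol
Q = 0.1660 × 96485 / 0.683 = 23450 C
I = Q / t = 23450 / 7020 s = 3.34 A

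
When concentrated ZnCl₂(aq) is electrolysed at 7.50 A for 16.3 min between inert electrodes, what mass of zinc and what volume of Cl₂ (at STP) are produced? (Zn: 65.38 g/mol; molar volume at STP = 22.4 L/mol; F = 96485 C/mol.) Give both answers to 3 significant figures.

2.49 g Zn; 0.851 L Cl₂

Q = 7.50 × 978 = 7335 C; n(e⁻) = 7335 / 96485 = 0.07602 mol
Cathode: Zn²⁺ + 2e⁻ → Zn → n(Zn) = 0.07602/2 = 0.03801 mol → 2.49 g
Anode: 2Cl⁻ → Cl₂ + 2e⁻ → n(Cl₂) = 0.07602/2 = 0.03801 mol → 0.851 L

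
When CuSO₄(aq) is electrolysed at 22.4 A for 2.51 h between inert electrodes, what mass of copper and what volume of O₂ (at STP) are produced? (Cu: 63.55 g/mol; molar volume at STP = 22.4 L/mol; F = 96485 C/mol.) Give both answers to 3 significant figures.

66.7 g Cu; 11.7 L O₂

Q = 22.4 × 9036 = 2.024×10^5 C; n(e⁻) = 2.024×10^5 / 96485 = 2.098 mol
Cathode: Cu²⁺ + 2e⁻ → Cu → n(Cu) = 2.098/2 = 1.049 mol → 66.7 g
Anode: 2H₂O → O₂ + 4H⁺ + 4e⁻ → n(O₂) = 2.098/4 = 0.5245 mol → 11.7 L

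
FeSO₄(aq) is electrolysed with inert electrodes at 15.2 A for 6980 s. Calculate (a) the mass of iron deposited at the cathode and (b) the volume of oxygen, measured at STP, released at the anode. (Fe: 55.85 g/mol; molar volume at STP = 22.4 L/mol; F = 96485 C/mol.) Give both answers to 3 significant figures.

30.7 g Fe; 6.16 L O₂

Q = 15.2 × 6980 = 1.061×10^5 C; n(e⁻) = 1.061×10^5 / 96485 = 1.100 mol
Cathode: Fe²⁺ + 2e⁻ → Fe → n(Fe) = 1.100/2 = 0.5500 mol → 30.7 g
Anode: 2H₂O → O₂ + 4H⁺ + 4e⁻ → n(O₂) = 1.100/4 = 0.2750 mol → 6.16 L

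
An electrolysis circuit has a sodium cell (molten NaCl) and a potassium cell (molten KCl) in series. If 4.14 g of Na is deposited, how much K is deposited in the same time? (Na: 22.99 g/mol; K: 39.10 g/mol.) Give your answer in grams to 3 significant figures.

n(Na) = 4.14 / 22.99 = 0.1801 mol
Na⁺ + e⁻ → Na, so n(e⁻) = 0.1801 mol
The cells are in series, so the same charge (and hence the same n(e⁻) = 0.1801 mol) passes through both.
K⁺ + e⁻ → K, so n(K) = 0.1801 mol
m(K) = 0.1801 × 39.10 = 7.04 g

7.04 g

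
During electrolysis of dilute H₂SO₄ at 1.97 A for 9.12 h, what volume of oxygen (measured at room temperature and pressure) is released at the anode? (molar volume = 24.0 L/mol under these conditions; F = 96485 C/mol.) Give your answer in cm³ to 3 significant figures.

4020 cm³

Charge passed = 1.97 × 32832 = 64680 C
n(e⁻) = 64680 / 96485 = 0.6704 mol
2H₂O → O₂ + 4H⁺ + 4e⁻, so n(O₂) = 0.6704 / 4 = 0.1676 mol
V = 0.1676 × 24.0 = 4.022 L
= 4020 cm³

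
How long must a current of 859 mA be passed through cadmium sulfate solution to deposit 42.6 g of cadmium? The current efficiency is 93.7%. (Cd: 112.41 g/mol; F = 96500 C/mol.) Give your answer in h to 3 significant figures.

n(Cd) = 42.6 / 112.41 = 0.3790 mol
Cd²⁺ + 2e⁻ → Cd, so n(e⁻) = 2 × 0.3790 = 0.7580 mol
Q = 0.7580 × 96500 / 0.937 = 78070 C
t = Q / I = 78070 / 0.859 = 90880 s = 25.2 h

25.2 h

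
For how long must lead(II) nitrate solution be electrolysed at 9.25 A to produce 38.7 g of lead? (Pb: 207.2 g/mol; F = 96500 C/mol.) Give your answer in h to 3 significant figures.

1.08 h

n(Pb) = 38.7 / 207.2 = 0.1868 mol
Pb²⁺ + 2e⁻ → Pb, so n(e⁻) = 2 × 0.1868 = 0.3736 mol
Q = 0.3736 × 96500 = 36050 C
t = Q / I = 36050 / 9.25 = 3897 s = 1.08 h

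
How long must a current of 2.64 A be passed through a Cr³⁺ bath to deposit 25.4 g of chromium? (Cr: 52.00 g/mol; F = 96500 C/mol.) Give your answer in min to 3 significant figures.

n(Cr) = 25.4 / 52.00 = 0.4885 mol
Cr³⁺ + 3e⁻ → Cr, so n(e⁻) = 3 × 0.4885 = 1.466 mol
Q = 1.466 × 96500 = 1.415×10^5 C
t = Q / I = 1.415×10^5 / 2.64 = 53600 s = 893 min

893 min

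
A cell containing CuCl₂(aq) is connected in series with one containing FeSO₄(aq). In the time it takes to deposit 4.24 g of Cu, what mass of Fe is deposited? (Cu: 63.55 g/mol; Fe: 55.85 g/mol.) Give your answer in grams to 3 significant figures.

n(Cu) = 4.24 / 63.55 = 0.06672 mol
Cu²⁺ + 2e⁻ → Cu, so n(e⁻) = 2 × 0.06672 = 0.1334 mol
The cells are in series, so the same charge (and hence the same n(e⁻) = 0.1334 mol) passes through both.
Fe²⁺ + 2e⁻ → Fe, so n(Fe) = 0.1334 / 2 = 0.06670 mol
m(Fe) = 0.06670 × 55.85 = 3.73 g

3.73 g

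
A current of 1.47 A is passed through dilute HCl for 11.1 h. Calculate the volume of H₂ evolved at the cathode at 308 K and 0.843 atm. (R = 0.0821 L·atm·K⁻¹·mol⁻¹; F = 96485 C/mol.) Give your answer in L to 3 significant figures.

Q = It = 1.47 × 39960 = 58740 C
n(e⁻) = Q/F = 58740/96485 = 0.6088 mol
2H⁺ + 2e⁻ → H₂, so n(H₂) = 0.6088 / 2 = 0.3044 mol
V = nRT/P = 0.3044 × 0.0821 × 308 / 0.843 = 9.131 L

9.13 L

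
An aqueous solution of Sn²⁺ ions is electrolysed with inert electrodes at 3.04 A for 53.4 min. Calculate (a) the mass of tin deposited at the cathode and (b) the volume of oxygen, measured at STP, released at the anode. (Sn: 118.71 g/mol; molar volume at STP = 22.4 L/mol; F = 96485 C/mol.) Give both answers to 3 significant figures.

Q = 3.04 × 3204 = 9740 C; n(e⁻) = 9740 / 96485 = 0.1009 mol
Cathode: Sn²⁺ + 2e⁻ → Sn → n(Sn) = 0.1009/2 = 0.05045 mol → 5.99 g
Anode: 2H₂O → O₂ + 4H⁺ + 4e⁻ → n(O₂) = 0.1009/4 = 0.02523 mol → 0.565 L

5.99 g Sn; 0.565 L O₂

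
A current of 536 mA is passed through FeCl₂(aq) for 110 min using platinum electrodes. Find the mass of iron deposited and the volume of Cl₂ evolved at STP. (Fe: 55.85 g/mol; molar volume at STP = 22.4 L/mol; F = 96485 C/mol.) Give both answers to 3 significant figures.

Q = 0.536 × 6600 = 3538 C; n(e⁻) = 3538 / 96485 = 0.03667 mol
Cathode: Fe²⁺ + 2e⁻ → Fe → n(Fe) = 0.03667/2 = 0.01834 mol → 1.02 g
Anode: 2Cl⁻ → Cl₂ + 2e⁻ → n(Cl₂) = 0.03667/2 = 0.01834 mol → 0.411 L

1.02 g Fe; 0.411 L Cl₂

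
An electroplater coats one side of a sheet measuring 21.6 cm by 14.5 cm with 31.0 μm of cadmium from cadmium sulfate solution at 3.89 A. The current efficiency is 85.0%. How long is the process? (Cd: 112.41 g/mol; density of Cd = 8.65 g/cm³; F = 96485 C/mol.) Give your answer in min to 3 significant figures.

72.7 min

Plated area = 21.6 × 14.5 = 313.2 cm²
Volume = 313.2 × 31.0×10⁻⁴ cm = 0.9709 cm³
m(Cd) = 0.9709 × 8.65 = 8.398 g
n(Cd) = 8.398 / 112.41 = 0.07471 mol; n(e⁻) = 2 × 0.07471 = 0.1494 mol
Q = 0.1494 × 96485 / 0.850 = 16960 C
t = 16960 / 3.89 = 4360 s = 72.7 min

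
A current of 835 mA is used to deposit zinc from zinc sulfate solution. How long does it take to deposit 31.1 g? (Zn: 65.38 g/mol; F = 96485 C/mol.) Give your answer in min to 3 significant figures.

1830 min

n(Zn) = 31.1 / 65.38 = 0.4757 mol
Zn²⁺ + 2e⁻ → Zn, so n(e⁻) = 2 × 0.4757 = 0.9514 mol
Q = 0.9514 × 96485 = 91800 C
t = Q / I = 91800 / 0.835 = 1.099×10^5 s = 1830 min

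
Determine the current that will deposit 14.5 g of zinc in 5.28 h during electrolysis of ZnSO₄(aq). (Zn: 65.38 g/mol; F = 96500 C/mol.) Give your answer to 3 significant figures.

n(Zn) = 14.5 / 65.38 = 0.2218 mol
Zn²⁺ + 2e⁻ → Zn, so n(e⁻) = 2 × 0.2218 = 0.4436 mol
Q = 0.4436 × 96500 = 42810 C
I = Q / t = 42810 / 19008 s = 2.25 A

2.25 A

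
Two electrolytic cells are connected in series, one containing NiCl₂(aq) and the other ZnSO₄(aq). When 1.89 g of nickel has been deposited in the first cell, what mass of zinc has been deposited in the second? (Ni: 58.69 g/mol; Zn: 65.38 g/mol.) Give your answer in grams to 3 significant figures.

2.11 g

n(Ni) = 1.89 / 58.69 = 0.03220 mol
Ni²⁺ + 2e⁻ → Ni, so n(e⁻) = 2 × 0.03220 = 0.06440 mol
The cells are in series, so the same charge (and hence the same n(e⁻) = 0.06440 mol) passes through both.
Zn²⁺ + 2e⁻ → Zn, so n(Zn) = 0.06440 / 2 = 0.03220 mol
m(Zn) = 0.03220 × 65.38 = 2.11 g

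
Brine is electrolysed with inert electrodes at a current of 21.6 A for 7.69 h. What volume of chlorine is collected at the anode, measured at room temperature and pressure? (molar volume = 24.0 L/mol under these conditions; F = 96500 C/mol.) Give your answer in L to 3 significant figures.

Q = It = 21.6 × 27684 = 5.980×10^5 C
n(e⁻) = 5.980×10^5 / 96500 = 6.197 mol
2Cl⁻ → Cl₂ + 2e⁻, so n(Cl₂) = 6.197 / 2 = 3.099 mol
V = 3.099 × 24.0 = 74.38 L

74.4 L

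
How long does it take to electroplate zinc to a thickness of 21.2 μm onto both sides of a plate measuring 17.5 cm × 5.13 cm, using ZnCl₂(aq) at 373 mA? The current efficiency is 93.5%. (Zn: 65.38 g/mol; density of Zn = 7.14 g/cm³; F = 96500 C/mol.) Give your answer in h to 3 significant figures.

6.39 h

Plated area = 2 × 17.5 × 5.13 = 179.6 cm²
Volume = 179.6 × 21.2×10⁻⁴ cm = 0.3808 cm³
m(Zn) = 0.3808 × 7.14 = 2.719 g
n(Zn) = 2.719 / 65.38 = 0.04159 mol; n(e⁻) = 2 × 0.04159 = 0.08318 mol
Q = 0.08318 × 96500 / 0.935 = 8585 C
t = 8585 / 0.373 = 23020 s = 6.39 h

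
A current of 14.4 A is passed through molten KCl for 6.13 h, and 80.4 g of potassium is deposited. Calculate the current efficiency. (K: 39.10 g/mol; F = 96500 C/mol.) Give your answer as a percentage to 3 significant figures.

62.4%

Q = 14.4 × 22068 = 3.178×10^5 C
n(e⁻) = 3.178×10^5 / 96500 = 3.293 mol
K⁺ + e⁻ → K, so theoretical n(K) = 3.293 mol → 128.8 g
Efficiency = 80.4 / 128.8 = 0.6242 = 62.4%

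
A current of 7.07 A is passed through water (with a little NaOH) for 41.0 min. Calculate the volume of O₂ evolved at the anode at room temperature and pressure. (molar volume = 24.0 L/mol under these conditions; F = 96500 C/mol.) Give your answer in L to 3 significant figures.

Q = 7.07 A × 2460 s = 17390 C
Moles of electrons = 17390 / 96500 = 0.1802 mol
2H₂O → O₂ + 4H⁺ + 4e⁻, so n(O₂) = 0.1802 / 4 = 0.04505 mol
V = 0.04505 × 24.0 = 1.081 L

1.08 L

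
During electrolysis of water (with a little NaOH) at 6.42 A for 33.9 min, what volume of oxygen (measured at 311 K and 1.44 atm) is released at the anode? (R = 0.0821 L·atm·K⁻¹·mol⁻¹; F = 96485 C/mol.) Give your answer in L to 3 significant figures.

Q = It = 6.42 × 2034 = 13060 C
Moles of electrons = 13060 / 96485 = 0.1354 mol
2H₂O → O₂ + 4H⁺ + 4e⁻, so n(O₂) = 0.1354 / 4 = 0.03385 mol
V = nRT/P = 0.03385 × 0.0821 × 311 / 1.44 = 0.6002 L

0.600 L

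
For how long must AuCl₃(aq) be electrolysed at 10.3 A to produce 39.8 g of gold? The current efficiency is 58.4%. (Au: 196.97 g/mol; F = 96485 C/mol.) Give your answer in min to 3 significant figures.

n(Au) = 39.8 / 196.97 = 0.2021 mol
Au³⁺ + 3e⁻ → Au, so n(e⁻) = 3 × 0.2021 = 0.6063 mol
Q = 0.6063 × 96485 / 0.584 = 1.002×10^5 C
t = Q / I = 1.002×10^5 / 10.3 = 9728 s = 162 min

162 min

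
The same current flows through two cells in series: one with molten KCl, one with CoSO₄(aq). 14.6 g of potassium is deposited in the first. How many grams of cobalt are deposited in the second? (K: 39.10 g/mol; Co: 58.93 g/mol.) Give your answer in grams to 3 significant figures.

n(K) = 14.6 / 39.10 = 0.3734 mol
K⁺ + e⁻ → K, so n(e⁻) = 0.3734 mol
Same current for the same time ⇒ same n(e⁻) = 0.3734 mol in both cells.
Co²⁺ + 2e⁻ → Co, so n(Co) = 0.3734 / 2 = 0.1867 mol
m(Co) = 0.1867 × 58.93 = 11.0 g

11.0 g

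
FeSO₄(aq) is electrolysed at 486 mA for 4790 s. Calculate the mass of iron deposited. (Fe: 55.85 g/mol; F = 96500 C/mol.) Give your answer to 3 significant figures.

0.674 g

Q = 0.486 A × 4790 s = 2328 C
n(e⁻) = Q/F = 2328/96500 = 0.02412 mol
Fe²⁺ + 2e⁻ → Fe, so n(Fe) = 0.02412 / 2 = 0.01206 mol
m = 0.01206 × 55.85 = 0.674 g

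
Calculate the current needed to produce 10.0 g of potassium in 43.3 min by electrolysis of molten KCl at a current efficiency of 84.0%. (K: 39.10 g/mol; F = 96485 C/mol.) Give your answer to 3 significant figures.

11.3 A

n(K) = 10.0 / 39.10 = 0.2558 mol
K⁺ + e⁻ → K, so n(e⁻) = 0.2558 mol
Q = 0.2558 × 96485 / 0.840 = 29380 C
I = Q / t = 29380 / 2598 s = 11.3 A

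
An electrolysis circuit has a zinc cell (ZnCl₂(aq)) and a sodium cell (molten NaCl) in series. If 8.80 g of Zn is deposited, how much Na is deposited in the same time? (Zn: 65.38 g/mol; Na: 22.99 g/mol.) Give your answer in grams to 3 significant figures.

6.19 g

n(Zn) = 8.80 / 65.38 = 0.1346 mol
Zn²⁺ + 2e⁻ → Zn, so n(e⁻) = 2 × 0.1346 = 0.2692 mol
Since the cells are in series, n(e⁻) in the Na cell is also 0.2692 mol.
Na⁺ + e⁻ → Na, so n(Na) = 0.2692 mol
m(Na) = 0.2692 × 22.99 = 6.19 g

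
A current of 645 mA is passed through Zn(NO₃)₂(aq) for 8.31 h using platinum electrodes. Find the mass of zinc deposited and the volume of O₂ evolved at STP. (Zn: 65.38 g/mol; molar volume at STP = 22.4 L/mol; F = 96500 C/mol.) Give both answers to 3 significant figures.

Q = 0.645 × 29916 = 19300 C; n(e⁻) = 19300 / 96500 = 0.2000 mol
Cathode: Zn²⁺ + 2e⁻ → Zn → n(Zn) = 0.2000/2 = 0.1000 mol → 6.54 g
Anode: 2H₂O → O₂ + 4H⁺ + 4e⁻ → n(O₂) = 0.2000/4 = 0.05000 mol → 1.12 L

6.54 g Zn; 1.12 L O₂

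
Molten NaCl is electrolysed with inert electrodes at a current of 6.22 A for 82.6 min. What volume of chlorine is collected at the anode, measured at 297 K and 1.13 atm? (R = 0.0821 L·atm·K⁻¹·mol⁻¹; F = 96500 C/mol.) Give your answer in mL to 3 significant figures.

3450 mL

Charge passed = 6.22 × 4956 = 30830 C
Moles of electrons = 30830 / 96500 = 0.3195 mol
2Cl⁻ → Cl₂ + 2e⁻, so n(Cl₂) = 0.3195 / 2 = 0.1598 mol
V = nRT/P = 0.1598 × 0.0821 × 297 / 1.13 = 3.448 L
= 3450 mL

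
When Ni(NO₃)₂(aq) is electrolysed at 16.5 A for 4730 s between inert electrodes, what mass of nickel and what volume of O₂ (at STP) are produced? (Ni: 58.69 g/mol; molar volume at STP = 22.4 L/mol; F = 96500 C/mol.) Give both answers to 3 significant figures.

Q = 16.5 × 4730 = 78050 C; n(e⁻) = 78050 / 96500 = 0.8088 mol
Cathode: Ni²⁺ + 2e⁻ → Ni → n(Ni) = 0.8088/2 = 0.4044 mol → 23.7 g
Anode: 2H₂O → O₂ + 4H⁺ + 4e⁻ → n(O₂) = 0.8088/4 = 0.2022 mol → 4.53 L

23.7 g Ni; 4.53 L O₂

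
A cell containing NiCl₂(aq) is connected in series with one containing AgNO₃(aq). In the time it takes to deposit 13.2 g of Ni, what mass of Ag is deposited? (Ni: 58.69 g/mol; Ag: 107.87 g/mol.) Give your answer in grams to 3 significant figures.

48.5 g

n(Ni) = 13.2 / 58.69 = 0.2249 mol
Ni²⁺ + 2e⁻ → Ni, so n(e⁻) = 2 × 0.2249 = 0.4498 mol
In series, the same 0.4498 mol of electrons flows through the second cell.
Ag⁺ + e⁻ → Ag, so n(Ag) = 0.4498 mol
m(Ag) = 0.4498 × 107.87 = 48.5 g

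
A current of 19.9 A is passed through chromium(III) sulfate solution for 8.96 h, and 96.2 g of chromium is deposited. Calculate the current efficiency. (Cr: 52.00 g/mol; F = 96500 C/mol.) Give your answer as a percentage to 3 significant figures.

83.4%

Q = 19.9 × 32256 = 6.419×10^5 C
n(e⁻) = 6.419×10^5 / 96500 = 6.652 mol
Cr³⁺ + 3e⁻ → Cr, so theoretical n(Cr) = 2.217 mol → 115.3 g
Efficiency = 96.2 / 115.3 = 0.8343 = 83.4%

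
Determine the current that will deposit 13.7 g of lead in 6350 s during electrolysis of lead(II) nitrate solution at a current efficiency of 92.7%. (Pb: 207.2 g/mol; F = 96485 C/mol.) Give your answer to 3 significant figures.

2.17 A

n(Pb) = 13.7 / 207.2 = 0.06612 mol
Pb²⁺ + 2e⁻ → Pb, so n(e⁻) = 2 × 0.06612 = 0.1322 mol
Q = 0.1322 × 96485 / 0.927 = 13760 C
I = Q / t = 13760 / 6350 s = 2.17 A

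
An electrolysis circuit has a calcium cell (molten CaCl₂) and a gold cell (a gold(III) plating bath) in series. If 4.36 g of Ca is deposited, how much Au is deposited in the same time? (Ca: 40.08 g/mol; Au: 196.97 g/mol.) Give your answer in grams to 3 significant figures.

14.3 g

n(Ca) = 4.36 / 40.08 = 0.1088 mol
Ca²⁺ + 2e⁻ → Ca, so n(e⁻) = 2 × 0.1088 = 0.2176 mol
In series, the same 0.2176 mol of electrons flows through the second cell.
Au³⁺ + 3e⁻ → Au, so n(Au) = 0.2176 / 3 = 0.07253 mol
m(Au) = 0.07253 × 196.97 = 14.3 g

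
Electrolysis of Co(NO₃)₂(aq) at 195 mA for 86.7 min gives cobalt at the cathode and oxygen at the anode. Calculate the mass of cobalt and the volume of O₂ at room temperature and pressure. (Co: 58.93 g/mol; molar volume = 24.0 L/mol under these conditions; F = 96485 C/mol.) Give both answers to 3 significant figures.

0.310 g Co; 0.0631 L O₂

Q = 0.195 × 5202 = 1014 C; n(e⁻) = 1014 / 96485 = 0.01051 mol
Cathode: Co²⁺ + 2e⁻ → Co → n(Co) = 0.01051/2 = 0.005255 mol → 0.310 g
Anode: 2H₂O → O₂ + 4H⁺ + 4e⁻ → n(O₂) = 0.01051/4 = 0.002628 mol → 0.0631 L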